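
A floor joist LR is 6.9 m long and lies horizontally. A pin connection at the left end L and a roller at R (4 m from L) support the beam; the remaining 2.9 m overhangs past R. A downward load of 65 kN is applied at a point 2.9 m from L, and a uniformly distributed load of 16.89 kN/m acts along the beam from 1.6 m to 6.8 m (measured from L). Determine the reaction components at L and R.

Resultant of the distributed load: 16.89 × 5.2 = 87.828 kN at 4.2 m from L.
Taking moments about L: R_y·4 − 65·2.9 − (16.89·5.2)·4.2 = 0 → R_y = 557.3776/4 = 139.344 ≈ 139.3 kN.
ΣF_y = 0: L_y + 139.344 − 65 − 16.89·5.2 = 0 → L_y = 13.48 kN.
ΣF_x = 0: no horizontal applied forces, so L_x = 0.

L_x = 0, L_y = 13.48 kN, R_y = 139.3 kN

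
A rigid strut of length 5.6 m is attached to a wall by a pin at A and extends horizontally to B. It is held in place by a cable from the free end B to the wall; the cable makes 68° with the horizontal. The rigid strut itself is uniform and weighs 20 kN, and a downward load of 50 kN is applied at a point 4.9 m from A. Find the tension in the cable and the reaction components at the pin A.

ΣM about A: T·sin68°·5.6 − 20·2.8 − 50·4.9 = 0 → T = 301/(5.6·0.927184) = 57.9712 ≈ 57.97 kN.
ΣF_x = 0: A_x − T·cos68° = 0 → A_x = 57.9712 × 0.374607 = 21.72 kN.
ΣF_y = 0: A_y + T·sin68° − 20 − 50 = 0 → A_y = 70 − 57.9712 × 0.927184 = 16.25 kN.

T = 57.97 kN, A_x = 21.72 kN, A_y = 16.25 kN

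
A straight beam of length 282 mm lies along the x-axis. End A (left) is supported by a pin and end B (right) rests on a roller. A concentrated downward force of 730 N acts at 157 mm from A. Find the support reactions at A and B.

A_x = 0, A_y = 323.6 N, B_y = 406.4 N

Moments about A: B_y·282 − 730·157 = 0 → B_y = 114610/282 = 406.418 ≈ 406.4 N.
ΣF_y = 0: A_y + 406.418 − 730 = 0 → A_y = 323.6 N.
ΣF_x = 0: no horizontal applied forces, so A_x = 0.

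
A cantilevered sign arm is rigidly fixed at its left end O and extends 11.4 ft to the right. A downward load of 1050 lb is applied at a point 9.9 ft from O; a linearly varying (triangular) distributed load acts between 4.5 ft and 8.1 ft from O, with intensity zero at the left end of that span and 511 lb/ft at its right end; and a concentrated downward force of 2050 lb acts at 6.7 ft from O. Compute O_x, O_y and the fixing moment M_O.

O_x = 0, O_y = 4020 lb, M_O = 30480 lb·ft

Resultant of the triangular load: ½ × 511 × 3.6 = 919.8 lb, acting at 6.9 ft from O (one-third of the span from the peak).
ΣF_x = 0: O_x = 0.
ΣF_y = 0: O_y − 1050 − ½·511·3.6 − 2050 = 0 → O_y = 4020 lb.
ΣM about O: M_O − 1050·9.9 − (½·511·3.6)·6.9 − 2050·6.7 = 0 → M_O = 30480 lb·ft.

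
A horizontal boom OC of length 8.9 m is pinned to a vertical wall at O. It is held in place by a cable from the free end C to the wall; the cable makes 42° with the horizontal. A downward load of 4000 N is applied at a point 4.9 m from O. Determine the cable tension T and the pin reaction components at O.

ΣM about O: T·sin42°·8.9 − 4000·4.9 = 0 → T = 19600/(8.9·0.669131) = 3291.2 ≈ 3291 N.
ΣF_x = 0: O_x − T·cos42° = 0 → O_x = 3291.2 × 0.743145 = 2446 N.
ΣF_y = 0: O_y + T·sin42° − 4000 = 0 → O_y = 4000 − 3291.2 × 0.669131 = 1798 N.

T = 3291 N, O_x = 2446 N, O_y = 1798 N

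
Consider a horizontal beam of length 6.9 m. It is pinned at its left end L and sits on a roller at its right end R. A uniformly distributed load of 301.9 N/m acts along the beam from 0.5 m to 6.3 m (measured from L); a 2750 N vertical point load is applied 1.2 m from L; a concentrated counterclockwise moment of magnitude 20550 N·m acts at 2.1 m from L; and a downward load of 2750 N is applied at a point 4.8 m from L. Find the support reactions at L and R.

Resultant of the distributed load: 301.9 × 5.8 = 1751.02 N at 3.4 m from L.
Moments about L: R_y·6.9 − (301.9·5.8)·3.4 − 2750·1.2 + 20550 − 2750·4.8 = 0 → R_y = 1903.468/6.9 = 275.865 ≈ 275.9 N.
ΣF_y = 0: L_y + 275.865 − 301.9·5.8 − 2750 − 2750 = 0 → L_y = 6975 N.
ΣF_x = 0: no horizontal applied forces, so L_x = 0.

L_x = 0, L_y = 6975 N, R_y = 275.9 N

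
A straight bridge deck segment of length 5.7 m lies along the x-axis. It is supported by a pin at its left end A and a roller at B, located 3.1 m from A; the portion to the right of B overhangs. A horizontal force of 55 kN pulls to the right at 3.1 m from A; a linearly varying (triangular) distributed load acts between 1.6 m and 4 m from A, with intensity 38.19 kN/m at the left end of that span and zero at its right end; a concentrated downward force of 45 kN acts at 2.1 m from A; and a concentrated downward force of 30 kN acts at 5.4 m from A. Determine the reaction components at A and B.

Resultant of the triangular load: ½ × 38.19 × 2.4 = 45.828 kN, acting at 2.4 m from A (one-third of the span from the peak).
Taking moments about A: B_y·3.1 − (½·38.19·2.4)·2.4 − 45·2.1 − 30·5.4 = 0 → B_y = 366.4872/3.1 = 118.222 ≈ 118.2 kN.
ΣF_y = 0: A_y + 118.222 − ½·38.19·2.4 − 45 − 30 = 0 → A_y = 2.606 kN.
ΣF_x = 0: A_x + 55 = 0 → A_x = -55.00 kN.

A_x = -55.00 kN, A_y = 2.606 kN, B_y = 118.2 kN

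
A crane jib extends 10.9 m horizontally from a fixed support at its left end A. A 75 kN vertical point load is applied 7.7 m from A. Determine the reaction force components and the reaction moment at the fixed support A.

ΣF_x = 0: A_x = 0.
ΣF_y = 0: A_y − 75 = 0 → A_y = 75.00 kN.
ΣM about A: M_A − 75·7.7 = 0 → M_A = 577.5 kN·m.

A_x = 0, A_y = 75.00 kN, M_A = 577.5 kN·m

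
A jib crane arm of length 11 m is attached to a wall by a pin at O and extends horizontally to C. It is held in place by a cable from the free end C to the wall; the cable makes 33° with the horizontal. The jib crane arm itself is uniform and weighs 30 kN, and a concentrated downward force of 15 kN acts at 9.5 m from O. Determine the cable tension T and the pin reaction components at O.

T = 51.33 kN, O_x = 43.05 kN, O_y = 17.05 kN

ΣM about O: T·sin33°·11 − 30·5.5 − 15·9.5 = 0 → T = 307.5/(11·0.544639) = 51.3267 ≈ 51.33 kN.
ΣF_x = 0: O_x − T·cos33° = 0 → O_x = 51.3267 × 0.838671 = 43.05 kN.
ΣF_y = 0: O_y + T·sin33° − 30 − 15 = 0 → O_y = 45 − 51.3267 × 0.544639 = 17.05 kN.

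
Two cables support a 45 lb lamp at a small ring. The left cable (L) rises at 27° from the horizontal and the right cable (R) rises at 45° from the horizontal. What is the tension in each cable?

ΣF_x = 0: −T_L·cos27° + T_R·cos45° = 0 → T_R = 1.26007·T_L.
ΣF_y = 0: T_L·sin27° + T_R·sin45° = 45.
Substitute: T_L·(0.45399 + 1.26007·0.707107) = 45 → T_L = 33.4574 ≈ 33.46 lb.
Then T_R = 1.26007 × 33.4574 = 42.16 lb.

T_L = 33.46 lb, T_R = 42.16 lb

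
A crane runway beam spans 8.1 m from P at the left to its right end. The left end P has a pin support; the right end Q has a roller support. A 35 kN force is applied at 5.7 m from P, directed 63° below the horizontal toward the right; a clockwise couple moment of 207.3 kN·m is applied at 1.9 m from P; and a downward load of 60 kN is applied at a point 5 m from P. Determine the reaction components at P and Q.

ΣM about P: Q_y·8.1 − 35·sin63°·5.7 − 207.3 − 60·5 = 0 → Q_y = 685.056/8.1 = 84.5748 ≈ 84.57 kN.
ΣF_y = 0: P_y + 84.5748 − 35·sin63° − 60 = 0 → P_y = 6.610 kN.
ΣF_x = 0: P_x + 35·cos63° = 0 → P_x = -15.89 kN.

P_x = -15.89 kN, P_y = 6.610 kN, Q_y = 84.57 kN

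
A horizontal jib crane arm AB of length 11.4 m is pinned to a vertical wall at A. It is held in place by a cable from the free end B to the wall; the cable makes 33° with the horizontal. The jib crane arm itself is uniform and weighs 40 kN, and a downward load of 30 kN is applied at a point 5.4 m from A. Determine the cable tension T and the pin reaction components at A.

T = 62.81 kN, A_x = 52.68 kN, A_y = 35.79 kN

ΣM about A: T·sin33°·11.4 − 40·5.7 − 30·5.4 = 0 → T = 390/(11.4·0.544639) = 62.8132 ≈ 62.81 kN.
ΣF_x = 0: A_x − T·cos33° = 0 → A_x = 62.8132 × 0.838671 = 52.68 kN.
ΣF_y = 0: A_y + T·sin33° − 40 − 30 = 0 → A_y = 70 − 62.8132 × 0.544639 = 35.79 kN.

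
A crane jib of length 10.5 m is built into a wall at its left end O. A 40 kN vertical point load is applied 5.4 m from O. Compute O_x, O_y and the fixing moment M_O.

ΣF_x = 0: O_x = 0.
ΣF_y = 0: O_y − 40 = 0 → O_y = 40.00 kN.
ΣM about O: M_O − 40·5.4 = 0 → M_O = 216.0 kN·m.

O_x = 0, O_y = 40.00 kN, M_O = 216.0 kN·m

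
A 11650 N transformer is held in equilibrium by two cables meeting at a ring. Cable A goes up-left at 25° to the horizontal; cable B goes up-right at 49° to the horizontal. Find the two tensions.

ΣF_x = 0: −T_A·cos25° + T_B·cos49° = 0 → T_B = 1.38144·T_A.
ΣF_y = 0: T_A·sin25° + T_B·sin49° = 11650.
Substitute: T_A·(0.422618 + 1.38144·0.75471) = 11650 → T_A = 7951.11 ≈ 7951 N.
Then T_B = 1.38144 × 7951.11 = 10980 N.

T_A = 7951 N, T_B = 10980 N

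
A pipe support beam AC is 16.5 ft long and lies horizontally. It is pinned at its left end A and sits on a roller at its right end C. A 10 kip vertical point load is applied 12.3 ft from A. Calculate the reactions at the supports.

A_x = 0, A_y = 2.545 kip, C_y = 7.455 kip

ΣM about A: C_y·16.5 − 10·12.3 = 0 → C_y = 123/16.5 = 7.45455 ≈ 7.455 kip.
ΣF_y = 0: A_y + 7.45455 − 10 = 0 → A_y = 2.545 kip.
ΣF_x = 0: no horizontal applied forces, so A_x = 0.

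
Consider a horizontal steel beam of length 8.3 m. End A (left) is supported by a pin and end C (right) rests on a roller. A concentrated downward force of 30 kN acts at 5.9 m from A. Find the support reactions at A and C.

A_x = 0, A_y = 8.675 kN, C_y = 21.33 kN

Moments about A: C_y·8.3 − 30·5.9 = 0 → C_y = 177/8.3 = 21.3253 ≈ 21.33 kN.
ΣF_y = 0: A_y + 21.3253 − 30 = 0 → A_y = 8.675 kN.
ΣF_x = 0: no horizontal applied forces, so A_x = 0.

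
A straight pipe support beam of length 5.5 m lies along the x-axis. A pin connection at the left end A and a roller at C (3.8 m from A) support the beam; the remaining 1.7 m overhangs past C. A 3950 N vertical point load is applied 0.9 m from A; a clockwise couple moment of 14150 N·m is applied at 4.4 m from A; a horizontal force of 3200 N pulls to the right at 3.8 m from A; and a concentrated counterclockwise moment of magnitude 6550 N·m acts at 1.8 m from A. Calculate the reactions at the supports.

ΣM about A: C_y·3.8 − 3950·0.9 − 14150 + 6550 = 0 → C_y = 11155/3.8 = 2935.53 ≈ 2936 N.
ΣF_y = 0: A_y + 2935.53 − 3950 = 0 → A_y = 1014 N.
ΣF_x = 0: A_x + 3200 = 0 → A_x = -3200 N.

A_x = -3200 N, A_y = 1014 N, C_y = 2936 N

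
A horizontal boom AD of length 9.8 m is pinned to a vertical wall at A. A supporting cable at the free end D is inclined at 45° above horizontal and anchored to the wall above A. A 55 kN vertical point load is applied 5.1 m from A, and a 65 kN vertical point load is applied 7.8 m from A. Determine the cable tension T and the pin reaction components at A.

ΣM about A: T·sin45°·9.8 − 55·5.1 − 65·7.8 = 0 → T = 787.5/(9.8·0.707107) = 113.642 ≈ 113.6 kN.
ΣF_x = 0: A_x − T·cos45° = 0 → A_x = 113.642 × 0.707107 = 80.36 kN.
ΣF_y = 0: A_y + T·sin45° − 55 − 65 = 0 → A_y = 120 − 113.642 × 0.707107 = 39.64 kN.

T = 113.6 kN, A_x = 80.36 kN, A_y = 39.64 kN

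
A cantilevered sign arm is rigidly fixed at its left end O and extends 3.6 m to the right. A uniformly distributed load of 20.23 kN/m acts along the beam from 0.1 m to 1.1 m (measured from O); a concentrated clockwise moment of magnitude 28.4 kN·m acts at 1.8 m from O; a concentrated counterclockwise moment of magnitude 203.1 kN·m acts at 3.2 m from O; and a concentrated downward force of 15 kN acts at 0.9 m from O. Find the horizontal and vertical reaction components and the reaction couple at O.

O_x = 0, O_y = 35.23 kN, M_O = -149.1 kN·m

Resultant of the distributed load: 20.23 × 1 = 20.23 kN at 0.6 m from O.
ΣF_x = 0: O_x = 0.
ΣF_y = 0: O_y − 20.23·1 − 15 = 0 → O_y = 35.23 kN.
ΣM about O: M_O − (20.23·1)·0.6 − 28.4 + 203.1 − 15·0.9 = 0 → M_O = -149.1 kN·m.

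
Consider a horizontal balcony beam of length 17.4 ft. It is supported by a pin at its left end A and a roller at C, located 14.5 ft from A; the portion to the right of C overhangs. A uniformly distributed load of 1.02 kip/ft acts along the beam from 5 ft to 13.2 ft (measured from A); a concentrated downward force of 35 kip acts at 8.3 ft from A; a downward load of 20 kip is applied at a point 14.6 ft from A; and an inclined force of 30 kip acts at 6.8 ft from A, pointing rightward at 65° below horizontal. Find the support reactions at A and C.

A_x = -12.68 kip, A_y = 32.38 kip, C_y = 58.17 kip

Resultant of the distributed load: 1.02 × 8.2 = 8.364 kip at 9.1 ft from A.
ΣM about A: C_y·14.5 − (1.02·8.2)·9.1 − 35·8.3 − 20·14.6 − 30·sin65°·6.8 = 0 → C_y = 843.499/14.5 = 58.1723 ≈ 58.17 kip.
ΣF_y = 0: A_y + 58.1723 − 1.02·8.2 − 35 − 20 − 30·sin65° = 0 → A_y = 32.38 kip.
ΣF_x = 0: A_x + 30·cos65° = 0 → A_x = -12.68 kip.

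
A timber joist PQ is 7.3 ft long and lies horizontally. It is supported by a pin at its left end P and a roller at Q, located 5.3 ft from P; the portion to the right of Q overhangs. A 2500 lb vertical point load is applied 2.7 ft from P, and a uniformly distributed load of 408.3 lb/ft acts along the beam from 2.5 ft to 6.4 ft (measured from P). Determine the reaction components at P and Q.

Resultant of the distributed load: 408.3 × 3.9 = 1592.37 lb at 4.45 ft from P.
Taking moments about P: Q_y·5.3 − 2500·2.7 − (408.3·3.9)·4.45 = 0 → Q_y = 13836.0465/5.3 = 2610.57 ≈ 2611 lb.
ΣF_y = 0: P_y + 2610.57 − 2500 − 408.3·3.9 = 0 → P_y = 1482 lb.
ΣF_x = 0: no horizontal applied forces, so P_x = 0.

P_x = 0, P_y = 1482 lb, Q_y = 2611 lb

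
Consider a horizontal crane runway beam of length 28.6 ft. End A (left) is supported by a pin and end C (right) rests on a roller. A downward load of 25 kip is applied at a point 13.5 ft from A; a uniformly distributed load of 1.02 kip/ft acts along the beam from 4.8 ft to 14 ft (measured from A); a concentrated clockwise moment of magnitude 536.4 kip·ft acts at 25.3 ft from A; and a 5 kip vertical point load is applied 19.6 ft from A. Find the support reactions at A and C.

A_x = 0, A_y = 2.317 kip, C_y = 37.07 kip

Resultant of the distributed load: 1.02 × 9.2 = 9.384 kip at 9.4 ft from A.
Taking moments about A: C_y·28.6 − 25·13.5 − (1.02·9.2)·9.4 − 536.4 − 5·19.6 = 0 → C_y = 1060.1096/28.6 = 37.0668 ≈ 37.07 kip.
ΣF_y = 0: A_y + 37.0668 − 25 − 1.02·9.2 − 5 = 0 → A_y = 2.317 kip.
ΣF_x = 0: no horizontal applied forces, so A_x = 0.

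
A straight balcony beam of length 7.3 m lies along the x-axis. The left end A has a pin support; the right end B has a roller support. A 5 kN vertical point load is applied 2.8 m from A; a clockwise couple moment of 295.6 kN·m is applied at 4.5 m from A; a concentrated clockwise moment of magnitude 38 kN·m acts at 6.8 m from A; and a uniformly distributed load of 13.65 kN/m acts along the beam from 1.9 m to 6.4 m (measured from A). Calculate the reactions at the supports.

A_x = 0, A_y = -16.11 kN, B_y = 82.54 kN

Resultant of the distributed load: 13.65 × 4.5 = 61.425 kN at 4.15 m from A.
ΣM about A: B_y·7.3 − 5·2.8 − 295.6 − 38 − (13.65·4.5)·4.15 = 0 → B_y = 602.51375/7.3 = 82.5361 ≈ 82.54 kN.
ΣF_y = 0: A_y + 82.5361 − 5 − 13.65·4.5 = 0 → A_y = -16.11 kN.
ΣF_x = 0: no horizontal applied forces, so A_x = 0.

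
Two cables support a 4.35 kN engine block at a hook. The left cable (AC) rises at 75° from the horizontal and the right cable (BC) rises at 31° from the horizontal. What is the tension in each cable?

ΣF_x = 0: −T_AC·cos75° + T_BC·cos31° = 0 → T_BC = 0.301947·T_AC.
ΣF_y = 0: T_AC·sin75° + T_BC·sin31° = 4.35.
Substitute: T_AC·(0.965926 + 0.301947·0.515038) = 4.35 → T_AC = 3.87894 ≈ 3.879 kN.
Then T_BC = 0.301947 × 3.87894 = 1.171 kN.

T_AC = 3.879 kN, T_BC = 1.171 kN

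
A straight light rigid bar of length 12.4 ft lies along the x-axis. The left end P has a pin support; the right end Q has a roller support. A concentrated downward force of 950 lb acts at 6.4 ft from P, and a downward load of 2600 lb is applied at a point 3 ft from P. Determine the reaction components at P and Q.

Taking moments about P: Q_y·12.4 − 950·6.4 − 2600·3 = 0 → Q_y = 13880/12.4 = 1119.35 ≈ 1119 lb.
ΣF_y = 0: P_y + 1119.35 − 950 − 2600 = 0 → P_y = 2431 lb.
ΣF_x = 0: no horizontal applied forces, so P_x = 0.

P_x = 0, P_y = 2431 lb, Q_y = 1119 lb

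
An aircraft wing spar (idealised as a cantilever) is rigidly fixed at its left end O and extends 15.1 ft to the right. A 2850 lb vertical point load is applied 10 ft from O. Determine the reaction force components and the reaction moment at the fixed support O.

O_x = 0, O_y = 2850 lb, M_O = 28500 lb·ft

ΣF_x = 0: O_x = 0.
ΣF_y = 0: O_y − 2850 = 0 → O_y = 2850 lb.
ΣM about O: M_O − 2850·10 = 0 → M_O = 28500 lb·ft.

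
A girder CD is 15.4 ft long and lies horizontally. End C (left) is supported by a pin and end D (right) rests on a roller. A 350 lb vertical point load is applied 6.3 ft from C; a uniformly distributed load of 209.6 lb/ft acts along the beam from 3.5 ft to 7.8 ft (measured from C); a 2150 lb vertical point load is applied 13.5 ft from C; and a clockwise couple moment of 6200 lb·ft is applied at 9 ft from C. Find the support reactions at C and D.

C_x = 0, C_y = 640.1 lb, D_y = 2761 lb

Resultant of the distributed load: 209.6 × 4.3 = 901.28 lb at 5.65 ft from C.
ΣM about C: D_y·15.4 − 350·6.3 − (209.6·4.3)·5.65 − 2150·13.5 − 6200 = 0 → D_y = 42522.232/15.4 = 2761.18 ≈ 2761 lb.
ΣF_y = 0: C_y + 2761.18 − 350 − 209.6·4.3 − 2150 = 0 → C_y = 640.1 lb.
ΣF_x = 0: no horizontal applied forces, so C_x = 0.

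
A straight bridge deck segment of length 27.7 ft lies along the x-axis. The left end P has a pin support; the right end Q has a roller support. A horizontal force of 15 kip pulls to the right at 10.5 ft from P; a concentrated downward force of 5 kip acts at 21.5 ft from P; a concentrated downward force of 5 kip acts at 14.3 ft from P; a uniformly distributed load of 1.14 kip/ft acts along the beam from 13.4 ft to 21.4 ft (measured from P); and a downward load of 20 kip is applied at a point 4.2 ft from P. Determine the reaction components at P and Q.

P_x = -15.00 kip, P_y = 23.90 kip, Q_y = 15.22 kip

Resultant of the distributed load: 1.14 × 8 = 9.12 kip at 17.4 ft from P.
ΣM about P: Q_y·27.7 − 5·21.5 − 5·14.3 − (1.14·8)·17.4 − 20·4.2 = 0 → Q_y = 421.688/27.7 = 15.2234 ≈ 15.22 kip.
ΣF_y = 0: P_y + 15.2234 − 5 − 5 − 1.14·8 − 20 = 0 → P_y = 23.90 kip.
ΣF_x = 0: P_x + 15 = 0 → P_x = -15.00 kip.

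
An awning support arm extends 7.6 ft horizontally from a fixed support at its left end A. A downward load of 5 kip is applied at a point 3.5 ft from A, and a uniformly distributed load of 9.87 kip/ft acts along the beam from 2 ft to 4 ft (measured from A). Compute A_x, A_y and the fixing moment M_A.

Resultant of the distributed load: 9.87 × 2 = 19.74 kip at 3 ft from A.
ΣF_x = 0: A_x = 0.
ΣF_y = 0: A_y − 5 − 9.87·2 = 0 → A_y = 24.74 kip.
ΣM about A: M_A − 5·3.5 − (9.87·2)·3 = 0 → M_A = 76.72 kip·ft.

A_x = 0, A_y = 24.74 kip, M_A = 76.72 kip·ft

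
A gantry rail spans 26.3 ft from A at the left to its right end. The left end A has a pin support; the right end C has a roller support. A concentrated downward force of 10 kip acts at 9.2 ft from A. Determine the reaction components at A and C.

Taking moments about A: C_y·26.3 − 10·9.2 = 0 → C_y = 92/26.3 = 3.4981 ≈ 3.498 kip.
ΣF_y = 0: A_y + 3.4981 − 10 = 0 → A_y = 6.502 kip.
ΣF_x = 0: no horizontal applied forces, so A_x = 0.

A_x = 0, A_y = 6.502 kip, C_y = 3.498 kip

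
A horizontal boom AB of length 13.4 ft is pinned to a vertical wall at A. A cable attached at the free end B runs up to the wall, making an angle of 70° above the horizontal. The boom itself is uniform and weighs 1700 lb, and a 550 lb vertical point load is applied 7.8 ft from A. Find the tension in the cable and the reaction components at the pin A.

ΣM about A: T·sin70°·13.4 − 1700·6.7 − 550·7.8 = 0 → T = 15680/(13.4·0.939693) = 1245.25 ≈ 1245 lb.
ΣF_x = 0: A_x − T·cos70° = 0 → A_x = 1245.25 × 0.34202 = 425.9 lb.
ΣF_y = 0: A_y + T·sin70° − 1700 − 550 = 0 → A_y = 2250 − 1245.25 × 0.939693 = 1080 lb.

T = 1245 lb, A_x = 425.9 lb, A_y = 1080 lb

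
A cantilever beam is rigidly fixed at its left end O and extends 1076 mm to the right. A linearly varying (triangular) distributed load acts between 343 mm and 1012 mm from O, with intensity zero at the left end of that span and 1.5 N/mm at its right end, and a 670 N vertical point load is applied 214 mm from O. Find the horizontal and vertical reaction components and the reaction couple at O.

Resultant of the triangular load: ½ × 1.5 × 669 = 501.75 N, acting at 789 mm from O (one-third of the span from the peak).
ΣF_x = 0: O_x = 0.
ΣF_y = 0: O_y − ½·1.5·669 − 670 = 0 → O_y = 1172 N.
ΣM about O: M_O − (½·1.5·669)·789 − 670·214 = 0 → M_O = 539300 N·mm.

O_x = 0, O_y = 1172 N, M_O = 539300 N·mm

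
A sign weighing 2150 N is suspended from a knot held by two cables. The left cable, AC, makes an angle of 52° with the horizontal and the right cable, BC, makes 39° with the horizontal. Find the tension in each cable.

T_AC = 1671 N, T_BC = 1324 N

ΣF_x = 0: −T_AC·cos52° + T_BC·cos39° = 0 → T_BC = 0.792208·T_AC.
ΣF_y = 0: T_AC·sin52° + T_BC·sin39° = 2150.
Substitute: T_AC·(0.788011 + 0.792208·0.62932) = 2150 → T_AC = 1671.12 ≈ 1671 N.
Then T_BC = 0.792208 × 1671.12 = 1324 N.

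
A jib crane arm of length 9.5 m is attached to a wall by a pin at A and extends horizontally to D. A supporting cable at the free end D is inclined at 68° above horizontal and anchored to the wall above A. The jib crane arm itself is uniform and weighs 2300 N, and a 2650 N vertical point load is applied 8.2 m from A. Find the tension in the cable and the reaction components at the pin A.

T = 3707 N, A_x = 1389 N, A_y = 1513 N

ΣM about A: T·sin68°·9.5 − 2300·4.75 − 2650·8.2 = 0 → T = 32655/(9.5·0.927184) = 3707.32 ≈ 3707 N.
ΣF_x = 0: A_x − T·cos68° = 0 → A_x = 3707.32 × 0.374607 = 1389 N.
ΣF_y = 0: A_y + T·sin68° − 2300 − 2650 = 0 → A_y = 4950 − 3707.32 × 0.927184 = 1513 N.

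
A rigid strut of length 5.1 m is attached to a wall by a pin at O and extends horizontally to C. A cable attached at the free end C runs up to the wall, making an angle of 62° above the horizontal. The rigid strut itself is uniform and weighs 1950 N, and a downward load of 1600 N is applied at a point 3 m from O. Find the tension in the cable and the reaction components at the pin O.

ΣM about O: T·sin62°·5.1 − 1950·2.55 − 1600·3 = 0 → T = 9772.5/(5.1·0.882948) = 2170.2 ≈ 2170 N.
ΣF_x = 0: O_x − T·cos62° = 0 → O_x = 2170.2 × 0.469472 = 1019 N.
ΣF_y = 0: O_y + T·sin62° − 1950 − 1600 = 0 → O_y = 3550 − 2170.2 × 0.882948 = 1634 N.

T = 2170 N, O_x = 1019 N, O_y = 1634 N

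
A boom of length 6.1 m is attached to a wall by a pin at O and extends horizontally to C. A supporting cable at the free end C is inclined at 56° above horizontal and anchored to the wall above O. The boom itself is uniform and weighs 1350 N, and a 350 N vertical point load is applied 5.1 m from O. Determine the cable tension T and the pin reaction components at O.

ΣM about O: T·sin56°·6.1 − 1350·3.05 − 350·5.1 = 0 → T = 5902.5/(6.1·0.829038) = 1167.16 ≈ 1167 N.
ΣF_x = 0: O_x − T·cos56° = 0 → O_x = 1167.16 × 0.559193 = 652.7 N.
ΣF_y = 0: O_y + T·sin56° − 1350 − 350 = 0 → O_y = 1700 − 1167.16 × 0.829038 = 732.4 N.

T = 1167 N, O_x = 652.7 N, O_y = 732.4 N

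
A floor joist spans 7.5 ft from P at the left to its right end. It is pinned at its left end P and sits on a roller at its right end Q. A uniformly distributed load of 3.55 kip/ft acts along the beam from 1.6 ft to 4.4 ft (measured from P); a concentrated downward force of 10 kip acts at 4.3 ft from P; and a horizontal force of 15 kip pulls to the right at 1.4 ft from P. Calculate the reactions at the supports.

P_x = -15.00 kip, P_y = 10.23 kip, Q_y = 9.709 kip

Resultant of the distributed load: 3.55 × 2.8 = 9.94 kip at 3 ft from P.
Moments about P: Q_y·7.5 − (3.55·2.8)·3 − 10·4.3 = 0 → Q_y = 72.82/7.5 = 9.70933 ≈ 9.709 kip.
ΣF_y = 0: P_y + 9.70933 − 3.55·2.8 − 10 = 0 → P_y = 10.23 kip.
ΣF_x = 0: P_x + 15 = 0 → P_x = -15.00 kip.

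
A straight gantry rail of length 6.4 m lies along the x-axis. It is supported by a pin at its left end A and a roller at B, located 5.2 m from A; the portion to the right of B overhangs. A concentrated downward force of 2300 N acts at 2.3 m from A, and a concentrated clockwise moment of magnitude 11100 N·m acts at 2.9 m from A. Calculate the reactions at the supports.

Taking moments about A: B_y·5.2 − 2300·2.3 − 11100 = 0 → B_y = 16390/5.2 = 3151.92 ≈ 3152 N.
ΣF_y = 0: A_y + 3151.92 − 2300 = 0 → A_y = -851.9 N.
ΣF_x = 0: no horizontal applied forces, so A_x = 0.

A_x = 0, A_y = -851.9 N, B_y = 3152 N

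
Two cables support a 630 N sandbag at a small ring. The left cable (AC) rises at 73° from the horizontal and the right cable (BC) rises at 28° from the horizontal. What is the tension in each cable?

ΣF_x = 0: −T_AC·cos73° + T_BC·cos28° = 0 → T_BC = 0.331131·T_AC.
ΣF_y = 0: T_AC·sin73° + T_BC·sin28° = 630.
Substitute: T_AC·(0.956305 + 0.331131·0.469472) = 630 → T_AC = 566.668 ≈ 566.7 N.
Then T_BC = 0.331131 × 566.668 = 187.6 N.

T_AC = 566.7 N, T_BC = 187.6 N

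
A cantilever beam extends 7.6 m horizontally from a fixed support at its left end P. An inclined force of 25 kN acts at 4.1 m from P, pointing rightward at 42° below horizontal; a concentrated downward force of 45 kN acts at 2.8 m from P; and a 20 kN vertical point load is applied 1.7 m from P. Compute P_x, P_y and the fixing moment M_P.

P_x = -18.58 kN, P_y = 81.73 kN, M_P = 228.6 kN·m

ΣF_x = 0: P_x + 25·cos42° = 0 → P_x = -18.58 kN.
ΣF_y = 0: P_y − 25·sin42° − 45 − 20 = 0 → P_y = 81.73 kN.
ΣM about P: M_P − 25·sin42°·4.1 − 45·2.8 − 20·1.7 = 0 → M_P = 228.6 kN·m.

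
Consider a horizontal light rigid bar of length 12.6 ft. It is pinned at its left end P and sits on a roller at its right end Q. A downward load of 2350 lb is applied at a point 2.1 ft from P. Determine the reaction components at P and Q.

Moments about P: Q_y·12.6 − 2350·2.1 = 0 → Q_y = 4935/12.6 = 391.667 ≈ 391.7 lb.
ΣF_y = 0: P_y + 391.667 − 2350 = 0 → P_y = 1958 lb.
ΣF_x = 0: no horizontal applied forces, so P_x = 0.

P_x = 0, P_y = 1958 lb, Q_y = 391.7 lb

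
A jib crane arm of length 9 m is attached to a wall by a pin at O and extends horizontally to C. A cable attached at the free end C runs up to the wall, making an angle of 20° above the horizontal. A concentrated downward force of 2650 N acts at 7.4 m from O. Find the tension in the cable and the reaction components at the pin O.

ΣM about O: T·sin20°·9 − 2650·7.4 = 0 → T = 19610/(9·0.34202) = 6370.65 ≈ 6371 N.
ΣF_x = 0: O_x − T·cos20° = 0 → O_x = 6370.65 × 0.939693 = 5986 N.
ΣF_y = 0: O_y + T·sin20° − 2650 = 0 → O_y = 2650 − 6370.65 × 0.34202 = 471.1 N.

T = 6371 N, O_x = 5986 N, O_y = 471.1 N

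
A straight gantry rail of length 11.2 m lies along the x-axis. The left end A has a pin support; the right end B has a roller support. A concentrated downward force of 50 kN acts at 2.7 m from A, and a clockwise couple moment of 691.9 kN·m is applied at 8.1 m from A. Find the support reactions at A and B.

ΣM about A: B_y·11.2 − 50·2.7 − 691.9 = 0 → B_y = 826.9/11.2 = 73.8304 ≈ 73.83 kN.
ΣF_y = 0: A_y + 73.8304 − 50 = 0 → A_y = -23.83 kN.
ΣF_x = 0: no horizontal applied forces, so A_x = 0.

A_x = 0, A_y = -23.83 kN, B_y = 73.83 kN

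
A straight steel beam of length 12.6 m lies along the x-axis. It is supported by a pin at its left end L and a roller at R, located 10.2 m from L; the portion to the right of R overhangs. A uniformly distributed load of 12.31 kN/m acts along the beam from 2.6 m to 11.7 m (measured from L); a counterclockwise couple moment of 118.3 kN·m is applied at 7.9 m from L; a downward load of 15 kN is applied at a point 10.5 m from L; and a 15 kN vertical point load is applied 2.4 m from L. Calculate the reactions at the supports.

Resultant of the distributed load: 12.31 × 9.1 = 112.021 kN at 7.15 m from L.
Taking moments about L: R_y·10.2 − (12.31·9.1)·7.15 + 118.3 − 15·10.5 − 15·2.4 = 0 → R_y = 876.15015/10.2 = 85.8971 ≈ 85.90 kN.
ΣF_y = 0: L_y + 85.8971 − 12.31·9.1 − 15 − 15 = 0 → L_y = 56.12 kN.
ΣF_x = 0: no horizontal applied forces, so L_x = 0.

L_x = 0, L_y = 56.12 kN, R_y = 85.90 kN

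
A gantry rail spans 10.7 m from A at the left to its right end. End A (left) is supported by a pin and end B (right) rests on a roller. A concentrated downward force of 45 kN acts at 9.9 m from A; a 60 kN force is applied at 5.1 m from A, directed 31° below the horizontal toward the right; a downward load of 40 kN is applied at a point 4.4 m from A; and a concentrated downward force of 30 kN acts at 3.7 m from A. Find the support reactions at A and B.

ΣM about A: B_y·10.7 − 45·9.9 − 60·sin31°·5.1 − 40·4.4 − 30·3.7 = 0 → B_y = 890.102/10.7 = 83.1871 ≈ 83.19 kN.
ΣF_y = 0: A_y + 83.1871 − 45 − 60·sin31° − 40 − 30 = 0 → A_y = 62.72 kN.
ΣF_x = 0: A_x + 60·cos31° = 0 → A_x = -51.43 kN.

A_x = -51.43 kN, A_y = 62.72 kN, B_y = 83.19 kN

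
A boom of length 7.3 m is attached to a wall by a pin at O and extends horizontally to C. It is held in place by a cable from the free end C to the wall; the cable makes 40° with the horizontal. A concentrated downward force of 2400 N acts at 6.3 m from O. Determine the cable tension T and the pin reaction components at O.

ΣM about O: T·sin40°·7.3 − 2400·6.3 = 0 → T = 15120/(7.3·0.642788) = 3222.26 ≈ 3222 N.
ΣF_x = 0: O_x − T·cos40° = 0 → O_x = 3222.26 × 0.766044 = 2468 N.
ΣF_y = 0: O_y + T·sin40° − 2400 = 0 → O_y = 2400 − 3222.26 × 0.642788 = 328.8 N.

T = 3222 N, O_x = 2468 N, O_y = 328.8 N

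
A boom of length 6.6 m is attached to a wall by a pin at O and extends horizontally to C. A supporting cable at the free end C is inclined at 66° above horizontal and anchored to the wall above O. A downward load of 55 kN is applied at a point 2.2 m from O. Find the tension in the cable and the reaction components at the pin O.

T = 20.07 kN, O_x = 8.163 kN, O_y = 36.67 kN

ΣM about O: T·sin66°·6.6 − 55·2.2 = 0 → T = 121/(6.6·0.913545) = 20.0683 ≈ 20.07 kN.
ΣF_x = 0: O_x − T·cos66° = 0 → O_x = 20.0683 × 0.406737 = 8.163 kN.
ΣF_y = 0: O_y + T·sin66° − 55 = 0 → O_y = 55 − 20.0683 × 0.913545 = 36.67 kN.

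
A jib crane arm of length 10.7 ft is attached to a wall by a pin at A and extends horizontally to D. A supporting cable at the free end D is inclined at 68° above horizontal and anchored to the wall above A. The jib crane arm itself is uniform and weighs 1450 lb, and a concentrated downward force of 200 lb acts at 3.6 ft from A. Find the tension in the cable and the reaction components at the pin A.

T = 854.5 lb, A_x = 320.1 lb, A_y = 857.7 lb

ΣM about A: T·sin68°·10.7 − 1450·5.35 − 200·3.6 = 0 → T = 8477.5/(10.7·0.927184) = 854.512 ≈ 854.5 lb.
ΣF_x = 0: A_x − T·cos68° = 0 → A_x = 854.512 × 0.374607 = 320.1 lb.
ΣF_y = 0: A_y + T·sin68° − 1450 − 200 = 0 → A_y = 1650 − 854.512 × 0.927184 = 857.7 lb.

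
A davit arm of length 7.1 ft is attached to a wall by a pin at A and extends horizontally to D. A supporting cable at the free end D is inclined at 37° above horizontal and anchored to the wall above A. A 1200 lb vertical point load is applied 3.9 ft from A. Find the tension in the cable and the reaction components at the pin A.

ΣM about A: T·sin37°·7.1 − 1200·3.9 = 0 → T = 4680/(7.1·0.601815) = 1095.28 ≈ 1095 lb.
ΣF_x = 0: A_x − T·cos37° = 0 → A_x = 1095.28 × 0.798636 = 874.7 lb.
ΣF_y = 0: A_y + T·sin37° − 1200 = 0 → A_y = 1200 − 1095.28 × 0.601815 = 540.8 lb.

T = 1095 lb, A_x = 874.7 lb, A_y = 540.8 lb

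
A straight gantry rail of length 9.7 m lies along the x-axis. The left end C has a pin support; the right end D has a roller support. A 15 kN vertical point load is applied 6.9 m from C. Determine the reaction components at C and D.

C_x = 0, C_y = 4.330 kN, D_y = 10.67 kN

ΣM about C: D_y·9.7 − 15·6.9 = 0 → D_y = 103.5/9.7 = 10.6701 ≈ 10.67 kN.
ΣF_y = 0: C_y + 10.6701 − 15 = 0 → C_y = 4.330 kN.
ΣF_x = 0: no horizontal applied forces, so C_x = 0.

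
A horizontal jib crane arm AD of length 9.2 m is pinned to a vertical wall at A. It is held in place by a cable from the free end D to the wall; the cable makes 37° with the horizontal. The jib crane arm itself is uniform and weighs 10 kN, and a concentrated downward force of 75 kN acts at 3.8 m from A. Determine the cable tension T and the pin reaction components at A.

ΣM about A: T·sin37°·9.2 − 10·4.6 − 75·3.8 = 0 → T = 331/(9.2·0.601815) = 59.7829 ≈ 59.78 kN.
ΣF_x = 0: A_x − T·cos37° = 0 → A_x = 59.7829 × 0.798636 = 47.74 kN.
ΣF_y = 0: A_y + T·sin37° − 10 − 75 = 0 → A_y = 85 − 59.7829 × 0.601815 = 49.02 kN.

T = 59.78 kN, A_x = 47.74 kN, A_y = 49.02 kN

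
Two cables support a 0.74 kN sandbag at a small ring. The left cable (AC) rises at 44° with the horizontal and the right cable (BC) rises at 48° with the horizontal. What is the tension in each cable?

ΣF_x = 0: −T_AC·cos44° + T_BC·cos48° = 0 → T_BC = 1.07504·T_AC.
ΣF_y = 0: T_AC·sin44° + T_BC·sin48° = 0.74.
Substitute: T_AC·(0.694658 + 1.07504·0.743145) = 0.74 → T_AC = 0.495458 ≈ 0.4955 kN.
Then T_BC = 1.07504 × 0.495458 = 0.5326 kN.

T_AC = 0.4955 kN, T_BC = 0.5326 kN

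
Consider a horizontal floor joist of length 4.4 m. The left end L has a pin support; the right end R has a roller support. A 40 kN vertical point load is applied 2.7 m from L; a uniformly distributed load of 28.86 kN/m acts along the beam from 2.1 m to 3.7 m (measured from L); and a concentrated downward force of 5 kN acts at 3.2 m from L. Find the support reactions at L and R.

Resultant of the distributed load: 28.86 × 1.6 = 46.176 kN at 2.9 m from L.
ΣM about L: R_y·4.4 − 40·2.7 − (28.86·1.6)·2.9 − 5·3.2 = 0 → R_y = 257.9104/4.4 = 58.616 ≈ 58.62 kN.
ΣF_y = 0: L_y + 58.616 − 40 − 28.86·1.6 − 5 = 0 → L_y = 32.56 kN.
ΣF_x = 0: no horizontal applied forces, so L_x = 0.

L_x = 0, L_y = 32.56 kN, R_y = 58.62 kN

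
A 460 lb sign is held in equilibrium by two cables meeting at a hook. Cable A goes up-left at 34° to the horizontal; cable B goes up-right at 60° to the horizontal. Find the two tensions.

T_A = 230.6 lb, T_B = 382.3 lb

ΣF_x = 0: −T_A·cos34° + T_B·cos60° = 0 → T_B = 1.65808·T_A.
ΣF_y = 0: T_A·sin34° + T_B·sin60° = 460.
Substitute: T_A·(0.559193 + 1.65808·0.866025) = 460 → T_A = 230.561 ≈ 230.6 lb.
Then T_B = 1.65808 × 230.561 = 382.3 lb.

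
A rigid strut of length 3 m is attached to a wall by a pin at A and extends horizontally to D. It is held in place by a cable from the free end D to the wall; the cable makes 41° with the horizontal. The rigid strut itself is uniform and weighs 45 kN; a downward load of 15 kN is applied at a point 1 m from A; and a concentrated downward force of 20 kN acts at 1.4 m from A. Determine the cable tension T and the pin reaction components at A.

ΣM about A: T·sin41°·3 − 45·1.5 − 15·1 − 20·1.4 = 0 → T = 110.5/(3·0.656059) = 56.1433 ≈ 56.14 kN.
ΣF_x = 0: A_x − T·cos41° = 0 → A_x = 56.1433 × 0.75471 = 42.37 kN.
ΣF_y = 0: A_y + T·sin41° − 45 − 15 − 20 = 0 → A_y = 80 − 56.1433 × 0.656059 = 43.17 kN.

T = 56.14 kN, A_x = 42.37 kN, A_y = 43.17 kN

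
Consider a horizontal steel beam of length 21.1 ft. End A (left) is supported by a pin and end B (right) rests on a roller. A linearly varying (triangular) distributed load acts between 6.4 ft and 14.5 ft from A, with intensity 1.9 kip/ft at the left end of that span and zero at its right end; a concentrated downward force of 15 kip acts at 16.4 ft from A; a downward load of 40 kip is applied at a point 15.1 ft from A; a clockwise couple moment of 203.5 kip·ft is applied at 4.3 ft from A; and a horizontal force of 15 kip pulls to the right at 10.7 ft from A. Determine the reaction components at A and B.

Resultant of the triangular load: ½ × 1.9 × 8.1 = 7.695 kip, acting at 9.1 ft from A (one-third of the span from the peak).
Moments about A: B_y·21.1 − (½·1.9·8.1)·9.1 − 15·16.4 − 40·15.1 − 203.5 = 0 → B_y = 1123.5245/21.1 = 53.2476 ≈ 53.25 kip.
ΣF_y = 0: A_y + 53.2476 − ½·1.9·8.1 − 15 − 40 = 0 → A_y = 9.447 kip.
ΣF_x = 0: A_x + 15 = 0 → A_x = -15.00 kip.

A_x = -15.00 kip, A_y = 9.447 kip, B_y = 53.25 kip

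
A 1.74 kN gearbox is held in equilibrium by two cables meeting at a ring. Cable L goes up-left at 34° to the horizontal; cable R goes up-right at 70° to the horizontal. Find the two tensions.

T_L = 0.6133 kN, T_R = 1.487 kN

ΣF_x = 0: −T_L·cos34° + T_R·cos70° = 0 → T_R = 2.42394·T_L.
ΣF_y = 0: T_L·sin34° + T_R·sin70° = 1.74.
Substitute: T_L·(0.559193 + 2.42394·0.939693) = 1.74 → T_L = 0.613334 ≈ 0.6133 kN.
Then T_R = 2.42394 × 0.613334 = 1.487 kN.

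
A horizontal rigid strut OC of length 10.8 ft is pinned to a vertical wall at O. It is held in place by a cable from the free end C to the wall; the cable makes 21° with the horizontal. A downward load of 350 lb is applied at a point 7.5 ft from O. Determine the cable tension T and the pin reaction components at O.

T = 678.2 lb, O_x = 633.2 lb, O_y = 106.9 lb

ΣM about O: T·sin21°·10.8 − 350·7.5 = 0 → T = 2625/(10.8·0.358368) = 678.229 ≈ 678.2 lb.
ΣF_x = 0: O_x − T·cos21° = 0 → O_x = 678.229 × 0.93358 = 633.2 lb.
ΣF_y = 0: O_y + T·sin21° − 350 = 0 → O_y = 350 − 678.229 × 0.358368 = 106.9 lb.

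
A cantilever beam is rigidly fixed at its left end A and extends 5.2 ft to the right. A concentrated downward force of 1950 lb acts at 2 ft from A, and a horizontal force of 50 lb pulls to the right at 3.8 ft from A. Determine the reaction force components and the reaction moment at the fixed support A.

A_x = -50.00 lb, A_y = 1950 lb, M_A = 3900 lb·ft

ΣF_x = 0: A_x + 50 = 0 → A_x = -50.00 lb.
ΣF_y = 0: A_y − 1950 = 0 → A_y = 1950 lb.
ΣM about A: M_A − 1950·2 = 0 → M_A = 3900 lb·ft.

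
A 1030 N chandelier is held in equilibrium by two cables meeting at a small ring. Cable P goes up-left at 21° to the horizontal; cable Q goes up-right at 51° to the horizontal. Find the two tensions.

ΣF_x = 0: −T_P·cos21° + T_Q·cos51° = 0 → T_Q = 1.48347·T_P.
ΣF_y = 0: T_P·sin21° + T_Q·sin51° = 1030.
Substitute: T_P·(0.358368 + 1.48347·0.777146) = 1030 → T_P = 681.559 ≈ 681.6 N.
Then T_Q = 1.48347 × 681.559 = 1011 N.

T_P = 681.6 N, T_Q = 1011 N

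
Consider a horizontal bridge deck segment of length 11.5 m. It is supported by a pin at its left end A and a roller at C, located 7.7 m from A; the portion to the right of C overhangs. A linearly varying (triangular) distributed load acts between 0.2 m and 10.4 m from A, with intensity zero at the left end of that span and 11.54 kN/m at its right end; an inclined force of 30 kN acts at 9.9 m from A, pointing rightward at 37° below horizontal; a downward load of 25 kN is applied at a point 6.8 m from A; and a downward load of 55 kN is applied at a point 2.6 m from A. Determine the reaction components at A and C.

A_x = -23.96 kN, A_y = 39.54 kN, C_y = 117.4 kN

Resultant of the triangular load: ½ × 11.54 × 10.2 = 58.854 kN, acting at 7 m from A (one-third of the span from the peak).
Taking moments about A: C_y·7.7 − (½·11.54·10.2)·7 − 30·sin37°·9.9 − 25·6.8 − 55·2.6 = 0 → C_y = 903.717/7.7 = 117.366 ≈ 117.4 kN.
ΣF_y = 0: A_y + 117.366 − ½·11.54·10.2 − 30·sin37° − 25 − 55 = 0 → A_y = 39.54 kN.
ΣF_x = 0: A_x + 30·cos37° = 0 → A_x = -23.96 kN.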